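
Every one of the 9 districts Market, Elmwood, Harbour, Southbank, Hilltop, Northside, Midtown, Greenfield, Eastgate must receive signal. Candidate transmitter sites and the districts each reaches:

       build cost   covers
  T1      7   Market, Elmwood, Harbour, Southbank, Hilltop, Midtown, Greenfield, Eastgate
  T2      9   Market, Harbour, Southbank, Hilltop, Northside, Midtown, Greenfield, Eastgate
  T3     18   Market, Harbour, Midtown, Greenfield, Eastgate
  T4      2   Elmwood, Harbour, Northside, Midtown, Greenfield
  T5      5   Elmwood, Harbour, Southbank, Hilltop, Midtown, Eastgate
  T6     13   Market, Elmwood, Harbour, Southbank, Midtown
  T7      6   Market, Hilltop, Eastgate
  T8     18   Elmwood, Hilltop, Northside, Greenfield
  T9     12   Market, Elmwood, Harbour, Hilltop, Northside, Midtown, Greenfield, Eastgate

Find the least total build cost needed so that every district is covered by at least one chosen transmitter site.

T1, T4 cover every district at build cost 7 + 2 = 9.
Any cover uses at least 2 transmitter sites; among all covering selections none totals below 9.
Greedy by coverage-per-build cost would pick T4, T5, T7 for 13 — worse than the optimum 9.

9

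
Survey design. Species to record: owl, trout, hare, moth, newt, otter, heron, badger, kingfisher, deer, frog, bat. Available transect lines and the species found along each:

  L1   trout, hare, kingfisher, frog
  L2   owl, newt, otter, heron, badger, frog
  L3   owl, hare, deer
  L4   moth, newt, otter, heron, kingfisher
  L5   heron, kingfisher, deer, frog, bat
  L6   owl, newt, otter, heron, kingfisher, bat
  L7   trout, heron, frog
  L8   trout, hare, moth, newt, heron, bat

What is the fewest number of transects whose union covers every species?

L2, L5, L8 together cover {owl, trout, hare, moth, newt, otter, heron, badger, kingfisher, deer, frog, bat} — every species.
No 2 of the 8 transects cover everything (all 28 pairs fall short), so 3 is minimum.

3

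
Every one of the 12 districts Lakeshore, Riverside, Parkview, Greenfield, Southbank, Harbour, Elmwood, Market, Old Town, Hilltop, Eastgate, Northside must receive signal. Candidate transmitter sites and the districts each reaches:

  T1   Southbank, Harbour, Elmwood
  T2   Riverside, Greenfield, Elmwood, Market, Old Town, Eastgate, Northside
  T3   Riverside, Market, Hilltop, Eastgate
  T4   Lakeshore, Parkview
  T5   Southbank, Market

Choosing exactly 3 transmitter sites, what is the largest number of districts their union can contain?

11

Choosing T1, T2, T4 covers {Lakeshore, Riverside, Parkview, Greenfield, Southbank, Harbour, Elmwood, Market, Old Town, Eastgate, Northside} — 11 districts.
No choice of 3 transmitter sites does better; here Hilltop is left uncovered.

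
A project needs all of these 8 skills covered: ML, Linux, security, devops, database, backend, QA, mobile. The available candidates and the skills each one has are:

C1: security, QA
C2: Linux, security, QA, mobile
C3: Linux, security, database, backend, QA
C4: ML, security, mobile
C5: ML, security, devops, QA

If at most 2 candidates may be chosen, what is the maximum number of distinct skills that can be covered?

Choosing C3, C4 covers {ML, Linux, security, database, backend, QA, mobile} — 7 skills.
No choice of 2 candidates does better; here devops is left uncovered.

7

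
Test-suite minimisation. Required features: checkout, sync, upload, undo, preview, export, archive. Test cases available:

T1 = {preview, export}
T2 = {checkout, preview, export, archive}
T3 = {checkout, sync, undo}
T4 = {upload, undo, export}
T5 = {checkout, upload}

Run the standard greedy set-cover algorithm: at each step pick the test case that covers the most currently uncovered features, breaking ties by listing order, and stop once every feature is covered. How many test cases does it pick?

Pick 1: T2 covers 4 new features (checkout, preview, export, archive).
Pick 2: T3 covers 2 new features (sync, undo).
Pick 3: T4 covers 1 new features (upload).
Greedy uses 3 test cases.

3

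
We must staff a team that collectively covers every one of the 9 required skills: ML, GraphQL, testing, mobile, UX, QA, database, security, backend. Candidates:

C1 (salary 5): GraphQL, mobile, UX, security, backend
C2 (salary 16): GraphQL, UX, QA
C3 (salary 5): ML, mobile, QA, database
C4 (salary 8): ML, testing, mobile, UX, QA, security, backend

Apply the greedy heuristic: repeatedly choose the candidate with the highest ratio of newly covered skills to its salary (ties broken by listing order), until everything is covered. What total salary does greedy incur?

18

Pick 1: C1 adds 5 new (GraphQL, mobile, UX, security, backend) at salary 5 (ratio 5/5).
Pick 2: C3 adds 3 new (ML, QA, database) at salary 5 (ratio 3/5).
Pick 3: C4 adds 1 new (testing) at salary 8 (ratio 1/8).
Greedy total salary: 5 + 5 + 8 = 18.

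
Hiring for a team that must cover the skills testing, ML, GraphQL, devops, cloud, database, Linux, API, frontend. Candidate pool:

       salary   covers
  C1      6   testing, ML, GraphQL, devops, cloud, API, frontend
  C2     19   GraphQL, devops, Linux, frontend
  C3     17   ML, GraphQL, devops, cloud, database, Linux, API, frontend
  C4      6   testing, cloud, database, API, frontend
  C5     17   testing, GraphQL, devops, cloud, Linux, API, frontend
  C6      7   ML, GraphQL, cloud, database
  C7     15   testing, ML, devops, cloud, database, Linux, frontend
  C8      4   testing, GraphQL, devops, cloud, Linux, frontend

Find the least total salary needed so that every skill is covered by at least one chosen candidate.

16

C1, C4, C8 cover every skill at salary 6 + 6 + 4 = 16.
Any cover uses at least 2 candidates; among all covering selections none totals below 16.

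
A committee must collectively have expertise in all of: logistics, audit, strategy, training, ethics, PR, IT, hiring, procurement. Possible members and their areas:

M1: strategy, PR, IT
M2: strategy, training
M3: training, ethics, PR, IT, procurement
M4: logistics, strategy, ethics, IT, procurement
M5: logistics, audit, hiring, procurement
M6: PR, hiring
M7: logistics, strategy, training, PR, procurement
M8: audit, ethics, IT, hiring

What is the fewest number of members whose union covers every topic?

2

M7, M8 together cover {logistics, audit, strategy, training, ethics, PR, IT, hiring, procurement} — every topic.
No single member contains all 9 topics, so 2 is optimal.
Greedy (largest uncovered first) would take M3, M5, M1 — 3 members — but 2 suffice.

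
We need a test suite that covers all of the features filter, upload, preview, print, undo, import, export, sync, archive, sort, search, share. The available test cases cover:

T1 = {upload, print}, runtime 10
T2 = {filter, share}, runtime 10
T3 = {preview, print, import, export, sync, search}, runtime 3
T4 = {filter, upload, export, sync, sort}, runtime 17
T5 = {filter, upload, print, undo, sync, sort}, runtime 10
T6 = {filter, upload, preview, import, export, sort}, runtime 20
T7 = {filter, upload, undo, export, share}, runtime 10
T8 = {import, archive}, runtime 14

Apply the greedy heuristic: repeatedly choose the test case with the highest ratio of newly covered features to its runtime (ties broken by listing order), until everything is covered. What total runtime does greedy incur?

37

Pick 1: T3 adds 6 new (preview, print, import, export, sync, search) at runtime 3 (ratio 6/3).
Pick 2: T5 adds 4 new (filter, upload, undo, sort) at runtime 10 (ratio 4/10).
Pick 3: T2 adds 1 new (share) at runtime 10 (ratio 1/10).
Pick 4: T8 adds 1 new (archive) at runtime 14 (ratio 1/14).
Greedy total runtime: 3 + 10 + 10 + 14 = 37.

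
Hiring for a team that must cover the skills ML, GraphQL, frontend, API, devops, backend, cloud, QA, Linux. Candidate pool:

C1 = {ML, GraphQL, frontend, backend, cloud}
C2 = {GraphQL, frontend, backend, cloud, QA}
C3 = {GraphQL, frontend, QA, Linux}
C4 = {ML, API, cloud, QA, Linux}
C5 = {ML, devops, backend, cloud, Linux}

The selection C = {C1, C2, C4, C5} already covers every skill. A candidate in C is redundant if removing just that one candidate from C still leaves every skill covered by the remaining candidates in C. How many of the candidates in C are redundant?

2

Drop C1: the rest still cover every skill — redundant.
Drop C2: the rest still cover every skill — redundant.
Drop C4: API uncovered — not redundant.
Drop C5: devops uncovered — not redundant.
2 redundant: C1, C2.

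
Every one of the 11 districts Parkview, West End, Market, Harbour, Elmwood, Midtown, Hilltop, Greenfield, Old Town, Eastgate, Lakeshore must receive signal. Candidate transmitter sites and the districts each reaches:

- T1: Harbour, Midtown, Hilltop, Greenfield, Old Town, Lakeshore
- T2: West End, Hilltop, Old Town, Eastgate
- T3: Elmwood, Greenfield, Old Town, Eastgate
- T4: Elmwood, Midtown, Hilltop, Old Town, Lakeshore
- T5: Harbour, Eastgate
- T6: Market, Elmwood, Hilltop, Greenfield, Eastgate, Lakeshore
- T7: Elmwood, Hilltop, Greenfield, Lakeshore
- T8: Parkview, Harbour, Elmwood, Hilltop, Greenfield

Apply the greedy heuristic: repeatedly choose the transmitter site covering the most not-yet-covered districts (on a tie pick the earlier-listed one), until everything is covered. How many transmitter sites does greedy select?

Pick 1: T1 covers 6 new districts (Harbour, Midtown, Hilltop, Greenfield, Old Town, Lakeshore).
Pick 2: T6 covers 3 new districts (Market, Elmwood, Eastgate).
Pick 3: T2 covers 1 new districts (West End).
Pick 4: T8 covers 1 new districts (Parkview).
Greedy uses 4 transmitter sites.

4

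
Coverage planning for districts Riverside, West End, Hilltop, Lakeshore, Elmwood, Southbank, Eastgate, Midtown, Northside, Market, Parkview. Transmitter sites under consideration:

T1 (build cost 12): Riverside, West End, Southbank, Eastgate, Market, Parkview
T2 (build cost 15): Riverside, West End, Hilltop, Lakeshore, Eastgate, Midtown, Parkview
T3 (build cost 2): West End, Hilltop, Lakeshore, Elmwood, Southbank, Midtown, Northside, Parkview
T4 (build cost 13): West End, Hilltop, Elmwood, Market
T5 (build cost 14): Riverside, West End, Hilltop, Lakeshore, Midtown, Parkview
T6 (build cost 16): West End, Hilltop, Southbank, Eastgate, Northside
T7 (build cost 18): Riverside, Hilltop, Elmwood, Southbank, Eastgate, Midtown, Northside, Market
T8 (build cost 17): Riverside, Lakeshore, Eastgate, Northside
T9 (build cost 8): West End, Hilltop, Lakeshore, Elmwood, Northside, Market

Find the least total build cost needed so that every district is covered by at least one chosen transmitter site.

14

T1, T3 cover every district at build cost 12 + 2 = 14.
Any cover uses at least 2 transmitter sites; among all covering selections none totals below 14.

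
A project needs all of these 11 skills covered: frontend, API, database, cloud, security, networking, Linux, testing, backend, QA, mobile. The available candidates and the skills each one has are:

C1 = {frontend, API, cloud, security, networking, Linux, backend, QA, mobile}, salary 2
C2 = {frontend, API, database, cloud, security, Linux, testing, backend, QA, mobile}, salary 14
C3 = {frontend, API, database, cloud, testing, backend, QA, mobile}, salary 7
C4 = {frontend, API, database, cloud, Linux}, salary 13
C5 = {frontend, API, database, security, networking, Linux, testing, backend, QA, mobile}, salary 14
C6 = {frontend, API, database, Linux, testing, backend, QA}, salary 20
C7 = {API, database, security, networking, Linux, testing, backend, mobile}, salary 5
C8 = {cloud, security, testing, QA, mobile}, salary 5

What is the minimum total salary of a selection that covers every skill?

7

C1, C7 cover every skill at salary 2 + 5 = 7.
Any cover uses at least 2 candidates; among all covering selections none totals below 7.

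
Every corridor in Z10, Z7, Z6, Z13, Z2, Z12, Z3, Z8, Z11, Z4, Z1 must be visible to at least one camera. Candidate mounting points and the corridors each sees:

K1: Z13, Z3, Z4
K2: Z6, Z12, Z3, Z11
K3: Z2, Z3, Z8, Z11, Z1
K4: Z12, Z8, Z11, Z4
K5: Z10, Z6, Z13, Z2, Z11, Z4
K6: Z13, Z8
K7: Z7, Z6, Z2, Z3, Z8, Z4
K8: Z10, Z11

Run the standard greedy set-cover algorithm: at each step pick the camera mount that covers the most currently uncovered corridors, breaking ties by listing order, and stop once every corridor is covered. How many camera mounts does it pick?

Pick 1: K5 covers 6 new corridors (Z10, Z6, Z13, Z2, Z11, Z4).
Pick 2: K3 covers 3 new corridors (Z3, Z8, Z1).
Pick 3: K2 covers 1 new corridors (Z12).
Pick 4: K7 covers 1 new corridors (Z7).
Greedy uses 4 camera mounts.

4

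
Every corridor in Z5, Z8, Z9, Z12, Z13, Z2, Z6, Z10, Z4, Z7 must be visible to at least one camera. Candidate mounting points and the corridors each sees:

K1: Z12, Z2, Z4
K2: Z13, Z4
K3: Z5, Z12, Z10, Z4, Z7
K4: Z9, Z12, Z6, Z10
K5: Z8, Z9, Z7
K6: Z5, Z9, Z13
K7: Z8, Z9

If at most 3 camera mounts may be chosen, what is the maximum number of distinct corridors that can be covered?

8

Choosing K1, K3, K4 covers {Z5, Z9, Z12, Z2, Z6, Z10, Z4, Z7} — 8 corridors.
No choice of 3 camera mounts does better; here Z8, Z13 are left uncovered.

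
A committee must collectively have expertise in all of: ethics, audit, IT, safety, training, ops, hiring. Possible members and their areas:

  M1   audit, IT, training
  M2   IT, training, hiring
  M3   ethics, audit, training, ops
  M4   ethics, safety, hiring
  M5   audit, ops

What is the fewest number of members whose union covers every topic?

M1, M3, M4 together cover {ethics, audit, IT, safety, training, ops, hiring} — every topic.
No 2 of the 5 members cover everything (all 10 pairs fall short), so 3 is minimum.

3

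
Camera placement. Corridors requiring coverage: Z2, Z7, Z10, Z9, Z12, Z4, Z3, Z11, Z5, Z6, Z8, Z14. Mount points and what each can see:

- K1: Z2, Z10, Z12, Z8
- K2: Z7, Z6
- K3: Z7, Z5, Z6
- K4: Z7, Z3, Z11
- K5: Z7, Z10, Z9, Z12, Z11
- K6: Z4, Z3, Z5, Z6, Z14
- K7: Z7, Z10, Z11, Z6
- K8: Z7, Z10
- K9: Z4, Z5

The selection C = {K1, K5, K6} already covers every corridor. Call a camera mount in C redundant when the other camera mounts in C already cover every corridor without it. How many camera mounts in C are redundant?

Drop K1: Z2, Z8 uncovered — not redundant.
Drop K5: Z7, Z9, Z11 uncovered — not redundant.
Drop K6: Z4, Z3, Z5, Z6, … uncovered — not redundant.
None of the camera mounts in C is redundant.

0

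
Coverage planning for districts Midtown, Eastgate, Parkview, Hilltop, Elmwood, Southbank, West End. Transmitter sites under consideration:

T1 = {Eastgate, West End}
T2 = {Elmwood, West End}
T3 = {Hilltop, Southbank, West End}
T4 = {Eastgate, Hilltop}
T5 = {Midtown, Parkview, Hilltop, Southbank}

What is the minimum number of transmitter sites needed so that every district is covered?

T1, T2, T5 together cover {Midtown, Eastgate, Parkview, Hilltop, Elmwood, Southbank, West End} — every district.
No 2 of the 5 transmitter sites cover everything (all 10 pairs fall short), so 3 is minimum.

3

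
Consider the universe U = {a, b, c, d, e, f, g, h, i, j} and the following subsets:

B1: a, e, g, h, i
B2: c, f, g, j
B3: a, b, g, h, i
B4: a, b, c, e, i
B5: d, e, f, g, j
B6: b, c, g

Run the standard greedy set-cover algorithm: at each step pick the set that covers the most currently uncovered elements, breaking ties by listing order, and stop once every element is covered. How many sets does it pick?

Pick 1: B1 covers 5 new elements (a, e, g, h, i).
Pick 2: B2 covers 3 new elements (c, f, j).
Pick 3: B3 covers 1 new elements (b).
Pick 4: B5 covers 1 new elements (d).
Greedy uses 4 sets. (The true minimum is 3.)

4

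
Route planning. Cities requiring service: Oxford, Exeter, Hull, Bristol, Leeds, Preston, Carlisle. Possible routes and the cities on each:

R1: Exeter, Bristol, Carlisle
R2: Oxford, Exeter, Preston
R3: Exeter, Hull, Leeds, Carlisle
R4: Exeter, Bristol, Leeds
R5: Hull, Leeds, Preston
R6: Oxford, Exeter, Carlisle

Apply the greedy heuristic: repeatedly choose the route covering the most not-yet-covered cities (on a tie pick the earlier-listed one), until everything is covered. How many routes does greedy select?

3

Pick 1: R3 covers 4 new cities (Exeter, Hull, Leeds, Carlisle).
Pick 2: R2 covers 2 new cities (Oxford, Preston).
Pick 3: R1 covers 1 new cities (Bristol).
Greedy uses 3 routes.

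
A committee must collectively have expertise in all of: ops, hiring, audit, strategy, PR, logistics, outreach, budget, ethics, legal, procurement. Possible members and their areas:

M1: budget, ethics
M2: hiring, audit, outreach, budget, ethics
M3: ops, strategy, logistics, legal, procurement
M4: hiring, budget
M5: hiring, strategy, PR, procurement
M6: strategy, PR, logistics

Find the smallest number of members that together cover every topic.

M2, M3, M5 together cover {ops, hiring, audit, strategy, PR, logistics, outreach, budget, ethics, legal, procurement} — every topic.
No 2 of the 6 members cover everything (all 15 pairs fall short), so 3 is minimum.

3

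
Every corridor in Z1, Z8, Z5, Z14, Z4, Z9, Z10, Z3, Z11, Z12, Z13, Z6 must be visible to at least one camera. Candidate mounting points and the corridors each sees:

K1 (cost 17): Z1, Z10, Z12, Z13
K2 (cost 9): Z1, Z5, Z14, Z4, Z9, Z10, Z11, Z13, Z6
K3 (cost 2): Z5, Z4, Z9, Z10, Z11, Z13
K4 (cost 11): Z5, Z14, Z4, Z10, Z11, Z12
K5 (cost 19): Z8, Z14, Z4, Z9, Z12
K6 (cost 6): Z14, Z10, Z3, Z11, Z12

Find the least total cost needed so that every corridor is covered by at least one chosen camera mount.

K2, K5, K6 cover every corridor at cost 9 + 19 + 6 = 34.
Any cover uses at least 3 camera mounts; among all covering selections none totals below 34.

34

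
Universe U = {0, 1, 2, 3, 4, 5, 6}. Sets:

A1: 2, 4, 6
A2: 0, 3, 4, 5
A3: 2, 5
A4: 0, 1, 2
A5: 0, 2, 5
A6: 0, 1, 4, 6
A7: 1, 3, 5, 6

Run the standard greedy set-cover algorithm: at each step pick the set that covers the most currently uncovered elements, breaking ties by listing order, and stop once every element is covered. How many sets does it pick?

Pick 1: A2 covers 4 new elements (0, 3, 4, 5).
Pick 2: A1 covers 2 new elements (2, 6).
Pick 3: A4 covers 1 new elements (1).
Greedy uses 3 sets.

3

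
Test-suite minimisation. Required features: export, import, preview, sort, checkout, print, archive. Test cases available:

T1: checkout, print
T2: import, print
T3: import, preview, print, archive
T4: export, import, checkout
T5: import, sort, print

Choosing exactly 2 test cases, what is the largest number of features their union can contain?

Choosing T3, T4 covers {export, import, preview, checkout, print, archive} — 6 features.
No choice of 2 test cases does better; here sort is left uncovered.

6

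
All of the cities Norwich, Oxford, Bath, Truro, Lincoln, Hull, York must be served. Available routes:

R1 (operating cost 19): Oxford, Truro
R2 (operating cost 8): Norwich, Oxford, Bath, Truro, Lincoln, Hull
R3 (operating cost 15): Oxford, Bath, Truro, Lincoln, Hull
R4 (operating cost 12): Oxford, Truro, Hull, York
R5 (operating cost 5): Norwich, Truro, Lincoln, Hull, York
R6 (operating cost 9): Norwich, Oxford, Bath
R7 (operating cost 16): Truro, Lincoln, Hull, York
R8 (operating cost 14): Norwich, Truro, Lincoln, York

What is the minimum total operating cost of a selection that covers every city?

13

R2, R5 cover every city at operating cost 8 + 5 = 13.
Any cover uses at least 2 routes; among all covering selections none totals below 13.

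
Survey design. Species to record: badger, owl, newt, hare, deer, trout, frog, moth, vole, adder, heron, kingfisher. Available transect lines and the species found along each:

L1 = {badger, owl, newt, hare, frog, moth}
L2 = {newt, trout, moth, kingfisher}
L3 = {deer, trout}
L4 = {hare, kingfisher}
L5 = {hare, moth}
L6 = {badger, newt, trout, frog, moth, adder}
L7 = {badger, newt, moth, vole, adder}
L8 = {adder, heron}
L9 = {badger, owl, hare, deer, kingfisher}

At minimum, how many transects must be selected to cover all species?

4

L6, L7, L8, L9 together cover {badger, owl, newt, hare, deer, trout, frog, moth, vole, adder, heron, kingfisher} — every species.
No 3 of the 9 transects cover everything (all 84 triples fall short), so 4 is minimum.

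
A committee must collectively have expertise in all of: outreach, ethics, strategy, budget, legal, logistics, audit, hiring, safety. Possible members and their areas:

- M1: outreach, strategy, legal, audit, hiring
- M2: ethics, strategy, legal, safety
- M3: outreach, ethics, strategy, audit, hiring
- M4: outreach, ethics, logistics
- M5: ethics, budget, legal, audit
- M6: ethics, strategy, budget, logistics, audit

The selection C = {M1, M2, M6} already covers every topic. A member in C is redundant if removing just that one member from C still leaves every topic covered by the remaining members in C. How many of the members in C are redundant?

0

Drop M1: outreach, hiring uncovered — not redundant.
Drop M2: safety uncovered — not redundant.
Drop M6: budget, logistics uncovered — not redundant.
None of the members in C is redundant.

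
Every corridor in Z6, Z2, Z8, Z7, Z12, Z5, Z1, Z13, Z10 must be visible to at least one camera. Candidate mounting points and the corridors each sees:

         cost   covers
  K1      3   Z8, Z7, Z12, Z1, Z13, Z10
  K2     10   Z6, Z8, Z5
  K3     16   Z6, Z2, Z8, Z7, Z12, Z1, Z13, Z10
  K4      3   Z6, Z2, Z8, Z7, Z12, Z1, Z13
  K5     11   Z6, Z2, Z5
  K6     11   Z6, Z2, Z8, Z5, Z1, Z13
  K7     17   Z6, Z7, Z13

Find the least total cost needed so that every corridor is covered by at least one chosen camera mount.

14

K1, K5 cover every corridor at cost 3 + 11 = 14.
Any cover uses at least 2 camera mounts; among all covering selections none totals below 14.
Greedy by coverage-per-cost would pick K4, K1, K2 for 16 — worse than the optimum 14.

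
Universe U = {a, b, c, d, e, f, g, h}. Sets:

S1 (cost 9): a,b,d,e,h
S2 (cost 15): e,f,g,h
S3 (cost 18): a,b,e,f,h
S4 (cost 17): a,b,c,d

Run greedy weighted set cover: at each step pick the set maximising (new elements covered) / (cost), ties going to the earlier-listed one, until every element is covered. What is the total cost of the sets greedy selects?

41

Pick 1: S1 adds 5 new (a, b, d, e, h) at cost 9 (ratio 5/9).
Pick 2: S2 adds 2 new (f, g) at cost 15 (ratio 2/15).
Pick 3: S4 adds 1 new (c) at cost 17 (ratio 1/17).
Greedy total cost: 9 + 15 + 17 = 41. (The true optimum is 32, so greedy overshoots here.)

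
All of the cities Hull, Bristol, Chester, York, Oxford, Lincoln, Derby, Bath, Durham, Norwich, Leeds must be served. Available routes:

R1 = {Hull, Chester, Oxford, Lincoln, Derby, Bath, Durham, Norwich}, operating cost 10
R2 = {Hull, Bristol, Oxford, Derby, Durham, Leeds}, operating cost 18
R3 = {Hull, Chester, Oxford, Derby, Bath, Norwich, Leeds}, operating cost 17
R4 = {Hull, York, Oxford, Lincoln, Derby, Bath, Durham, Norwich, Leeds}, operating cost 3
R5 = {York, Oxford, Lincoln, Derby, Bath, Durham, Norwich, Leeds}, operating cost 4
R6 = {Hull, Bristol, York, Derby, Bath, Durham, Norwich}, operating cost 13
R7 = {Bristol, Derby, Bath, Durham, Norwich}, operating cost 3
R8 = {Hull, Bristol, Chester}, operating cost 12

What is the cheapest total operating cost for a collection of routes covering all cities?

R4, R8 cover every city at operating cost 3 + 12 = 15.
Any cover uses at least 2 routes; among all covering selections none totals below 15.

15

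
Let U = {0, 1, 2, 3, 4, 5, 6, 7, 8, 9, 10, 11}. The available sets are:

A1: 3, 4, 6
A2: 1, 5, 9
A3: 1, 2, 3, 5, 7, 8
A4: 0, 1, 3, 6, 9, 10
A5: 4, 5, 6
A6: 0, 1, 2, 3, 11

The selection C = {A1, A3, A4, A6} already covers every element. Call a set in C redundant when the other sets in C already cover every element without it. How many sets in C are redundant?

0

Drop A1: 4 uncovered — not redundant.
Drop A3: 5, 7, 8 uncovered — not redundant.
Drop A4: 9, 10 uncovered — not redundant.
Drop A6: 11 uncovered — not redundant.
None of the sets in C is redundant.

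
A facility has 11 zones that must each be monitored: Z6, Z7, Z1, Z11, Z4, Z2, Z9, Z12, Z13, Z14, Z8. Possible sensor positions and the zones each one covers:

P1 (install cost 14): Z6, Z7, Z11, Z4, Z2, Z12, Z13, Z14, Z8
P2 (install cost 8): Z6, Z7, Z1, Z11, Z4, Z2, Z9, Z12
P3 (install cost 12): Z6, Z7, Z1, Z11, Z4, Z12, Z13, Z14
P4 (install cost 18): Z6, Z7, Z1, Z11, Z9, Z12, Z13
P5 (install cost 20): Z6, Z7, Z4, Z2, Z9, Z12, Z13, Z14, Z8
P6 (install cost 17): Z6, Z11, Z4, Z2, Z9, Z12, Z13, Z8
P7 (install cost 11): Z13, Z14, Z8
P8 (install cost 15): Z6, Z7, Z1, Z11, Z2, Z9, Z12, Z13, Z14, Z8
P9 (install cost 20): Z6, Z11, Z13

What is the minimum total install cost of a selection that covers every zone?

19

P2, P7 cover every zone at install cost 8 + 11 = 19.
Any cover uses at least 2 sensor positions; among all covering selections none totals below 19.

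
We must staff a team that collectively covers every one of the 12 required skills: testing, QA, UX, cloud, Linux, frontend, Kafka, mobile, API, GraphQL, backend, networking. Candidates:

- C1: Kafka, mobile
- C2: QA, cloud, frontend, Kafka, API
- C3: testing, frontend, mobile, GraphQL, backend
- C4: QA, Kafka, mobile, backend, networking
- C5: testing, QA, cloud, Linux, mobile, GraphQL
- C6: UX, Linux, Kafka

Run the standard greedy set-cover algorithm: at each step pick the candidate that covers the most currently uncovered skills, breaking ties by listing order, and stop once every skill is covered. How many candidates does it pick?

Pick 1: C5 covers 6 new skills (testing, QA, cloud, Linux, mobile, GraphQL).
Pick 2: C2 covers 3 new skills (frontend, Kafka, API).
Pick 3: C4 covers 2 new skills (backend, networking).
Pick 4: C6 covers 1 new skills (UX).
Greedy uses 4 candidates.

4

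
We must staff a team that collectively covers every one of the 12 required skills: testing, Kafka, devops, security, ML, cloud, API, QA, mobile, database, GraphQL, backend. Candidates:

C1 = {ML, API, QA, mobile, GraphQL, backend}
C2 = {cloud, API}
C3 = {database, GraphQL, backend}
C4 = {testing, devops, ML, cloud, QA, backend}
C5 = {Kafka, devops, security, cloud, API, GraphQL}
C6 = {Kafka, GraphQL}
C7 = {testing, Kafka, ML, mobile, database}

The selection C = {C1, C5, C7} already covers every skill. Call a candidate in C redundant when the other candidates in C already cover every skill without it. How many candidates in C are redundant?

0

Drop C1: QA, backend uncovered — not redundant.
Drop C5: devops, security, cloud uncovered — not redundant.
Drop C7: testing, database uncovered — not redundant.
None of the candidates in C is redundant.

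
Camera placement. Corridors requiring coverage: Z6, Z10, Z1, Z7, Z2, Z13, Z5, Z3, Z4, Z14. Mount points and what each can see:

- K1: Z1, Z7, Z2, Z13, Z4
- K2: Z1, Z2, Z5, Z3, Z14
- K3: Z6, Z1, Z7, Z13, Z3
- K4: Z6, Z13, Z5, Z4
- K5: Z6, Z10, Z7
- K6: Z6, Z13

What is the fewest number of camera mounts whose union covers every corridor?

3

K1, K2, K5 together cover {Z6, Z10, Z1, Z7, Z2, Z13, Z5, Z3, Z4, Z14} — every corridor.
No 2 of the 6 camera mounts cover everything (all 15 pairs fall short), so 3 is minimum.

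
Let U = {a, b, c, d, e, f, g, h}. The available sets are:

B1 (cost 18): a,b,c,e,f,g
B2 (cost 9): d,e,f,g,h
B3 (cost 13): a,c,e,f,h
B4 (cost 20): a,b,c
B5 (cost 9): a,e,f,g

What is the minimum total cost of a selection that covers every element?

27

B1, B2 cover every element at cost 18 + 9 = 27.
Any cover uses at least 2 sets; among all covering selections none totals below 27.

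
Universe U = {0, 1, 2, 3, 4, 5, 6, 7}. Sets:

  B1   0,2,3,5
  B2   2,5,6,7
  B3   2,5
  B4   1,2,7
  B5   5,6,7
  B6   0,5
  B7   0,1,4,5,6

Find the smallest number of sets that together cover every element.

B1, B2, B7 together cover {0, 1, 2, 3, 4, 5, 6, 7} — every element.
No 2 of the 7 sets cover everything (all 21 pairs fall short), so 3 is minimum.

3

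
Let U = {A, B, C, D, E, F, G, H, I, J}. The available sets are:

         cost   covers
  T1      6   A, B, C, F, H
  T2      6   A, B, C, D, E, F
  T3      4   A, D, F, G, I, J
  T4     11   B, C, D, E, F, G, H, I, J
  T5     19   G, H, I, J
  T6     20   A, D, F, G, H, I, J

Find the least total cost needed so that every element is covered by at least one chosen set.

15

T3, T4 cover every element at cost 4 + 11 = 15.
Any cover uses at least 2 sets; among all covering selections none totals below 15.
Greedy by coverage-per-cost would pick T3, T1, T2 for 16 — worse than the optimum 15.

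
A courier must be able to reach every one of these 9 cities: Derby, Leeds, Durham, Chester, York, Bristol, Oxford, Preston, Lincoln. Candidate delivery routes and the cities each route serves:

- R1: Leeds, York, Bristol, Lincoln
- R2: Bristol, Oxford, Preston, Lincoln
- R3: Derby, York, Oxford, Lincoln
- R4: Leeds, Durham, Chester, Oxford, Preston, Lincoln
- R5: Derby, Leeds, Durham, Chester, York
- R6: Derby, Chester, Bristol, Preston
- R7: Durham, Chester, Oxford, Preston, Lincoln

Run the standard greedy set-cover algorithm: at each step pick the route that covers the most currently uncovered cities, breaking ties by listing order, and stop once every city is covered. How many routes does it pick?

3

Pick 1: R4 covers 6 new cities (Leeds, Durham, Chester, Oxford, Preston, Lincoln).
Pick 2: R1 covers 2 new cities (York, Bristol).
Pick 3: R3 covers 1 new cities (Derby).
Greedy uses 3 routes. (The true minimum is 2.)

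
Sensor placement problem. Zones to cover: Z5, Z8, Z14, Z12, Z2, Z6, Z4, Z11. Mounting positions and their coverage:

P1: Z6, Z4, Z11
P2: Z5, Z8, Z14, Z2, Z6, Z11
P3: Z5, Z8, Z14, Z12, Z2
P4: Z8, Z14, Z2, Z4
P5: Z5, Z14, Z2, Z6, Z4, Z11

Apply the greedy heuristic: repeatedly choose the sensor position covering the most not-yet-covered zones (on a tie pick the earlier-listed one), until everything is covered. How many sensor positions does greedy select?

3

Pick 1: P2 covers 6 new zones (Z5, Z8, Z14, Z2, Z6, Z11).
Pick 2: P1 covers 1 new zones (Z4).
Pick 3: P3 covers 1 new zones (Z12).
Greedy uses 3 sensor positions. (The true minimum is 2.)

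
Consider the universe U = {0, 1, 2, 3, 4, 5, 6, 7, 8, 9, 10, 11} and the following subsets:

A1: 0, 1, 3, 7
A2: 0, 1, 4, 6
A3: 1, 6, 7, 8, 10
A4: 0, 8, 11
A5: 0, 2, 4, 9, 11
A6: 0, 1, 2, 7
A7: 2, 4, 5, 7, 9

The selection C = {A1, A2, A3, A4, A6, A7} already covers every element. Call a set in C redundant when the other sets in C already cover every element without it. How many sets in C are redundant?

2

Drop A1: 3 uncovered — not redundant.
Drop A2: the rest still cover every element — redundant.
Drop A3: 10 uncovered — not redundant.
Drop A4: 11 uncovered — not redundant.
Drop A6: the rest still cover every element — redundant.
Drop A7: 5, 9 uncovered — not redundant.
2 redundant: A2, A6.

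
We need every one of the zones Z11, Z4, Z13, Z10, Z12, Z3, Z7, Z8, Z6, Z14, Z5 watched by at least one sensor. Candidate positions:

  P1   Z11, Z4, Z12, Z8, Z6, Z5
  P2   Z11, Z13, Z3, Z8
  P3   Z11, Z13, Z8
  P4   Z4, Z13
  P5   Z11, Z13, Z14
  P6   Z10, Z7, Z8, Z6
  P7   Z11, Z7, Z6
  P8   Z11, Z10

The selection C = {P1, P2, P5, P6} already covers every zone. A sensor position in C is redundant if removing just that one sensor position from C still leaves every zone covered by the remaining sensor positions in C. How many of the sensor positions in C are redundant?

0

Drop P1: Z4, Z12, Z5 uncovered — not redundant.
Drop P2: Z3 uncovered — not redundant.
Drop P5: Z14 uncovered — not redundant.
Drop P6: Z10, Z7 uncovered — not redundant.
None of the sensor positions in C is redundant.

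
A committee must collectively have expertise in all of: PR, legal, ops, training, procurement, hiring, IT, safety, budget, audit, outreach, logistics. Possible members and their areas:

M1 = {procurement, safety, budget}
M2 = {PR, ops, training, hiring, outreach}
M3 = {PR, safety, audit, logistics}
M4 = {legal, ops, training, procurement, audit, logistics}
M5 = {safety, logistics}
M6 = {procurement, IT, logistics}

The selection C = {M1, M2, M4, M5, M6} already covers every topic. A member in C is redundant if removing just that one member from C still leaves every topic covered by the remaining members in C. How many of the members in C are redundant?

1

Drop M1: budget uncovered — not redundant.
Drop M2: PR, hiring, outreach uncovered — not redundant.
Drop M4: legal, audit uncovered — not redundant.
Drop M5: the rest still cover every topic — redundant.
Drop M6: IT uncovered — not redundant.
1 redundant: M5.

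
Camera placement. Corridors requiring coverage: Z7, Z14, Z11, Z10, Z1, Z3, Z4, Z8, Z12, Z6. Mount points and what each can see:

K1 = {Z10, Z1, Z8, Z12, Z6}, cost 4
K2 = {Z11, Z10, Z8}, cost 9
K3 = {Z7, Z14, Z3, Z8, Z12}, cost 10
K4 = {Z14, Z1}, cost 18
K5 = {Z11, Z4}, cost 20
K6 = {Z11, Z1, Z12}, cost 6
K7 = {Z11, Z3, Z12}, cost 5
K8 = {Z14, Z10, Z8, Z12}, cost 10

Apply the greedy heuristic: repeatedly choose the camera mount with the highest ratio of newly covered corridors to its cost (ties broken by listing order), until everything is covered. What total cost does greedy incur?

39

Pick 1: K1 adds 5 new (Z10, Z1, Z8, Z12, Z6) at cost 4 (ratio 5/4).
Pick 2: K7 adds 2 new (Z11, Z3) at cost 5 (ratio 2/5).
Pick 3: K3 adds 2 new (Z7, Z14) at cost 10 (ratio 2/10).
Pick 4: K5 adds 1 new (Z4) at cost 20 (ratio 1/20).
Greedy total cost: 4 + 5 + 10 + 20 = 39. (The true optimum is 34, so greedy overshoots here.)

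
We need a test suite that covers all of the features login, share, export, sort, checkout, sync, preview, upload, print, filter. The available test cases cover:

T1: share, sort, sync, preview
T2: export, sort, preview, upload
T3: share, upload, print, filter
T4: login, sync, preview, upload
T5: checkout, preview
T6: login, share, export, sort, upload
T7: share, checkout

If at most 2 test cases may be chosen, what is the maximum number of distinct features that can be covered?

7

Choosing T1, T3 covers {share, sort, sync, preview, upload, print, filter} — 7 features.
No choice of 2 test cases does better; here login, export, checkout are left uncovered.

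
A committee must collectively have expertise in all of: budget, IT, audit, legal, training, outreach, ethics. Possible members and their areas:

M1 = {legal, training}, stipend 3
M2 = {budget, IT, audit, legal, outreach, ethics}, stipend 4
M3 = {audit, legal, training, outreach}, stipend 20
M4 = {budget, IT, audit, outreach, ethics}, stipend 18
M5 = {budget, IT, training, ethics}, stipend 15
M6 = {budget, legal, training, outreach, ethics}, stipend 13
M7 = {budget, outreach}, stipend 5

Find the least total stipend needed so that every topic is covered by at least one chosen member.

7

M1, M2 cover every topic at stipend 3 + 4 = 7.
Any cover uses at least 2 members; among all covering selections none totals below 7.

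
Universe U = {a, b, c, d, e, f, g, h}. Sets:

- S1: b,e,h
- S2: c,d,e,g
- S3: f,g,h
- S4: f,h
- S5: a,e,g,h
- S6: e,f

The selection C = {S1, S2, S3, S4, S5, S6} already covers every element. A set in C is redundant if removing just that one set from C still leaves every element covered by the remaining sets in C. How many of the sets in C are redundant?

3

Drop S1: b uncovered — not redundant.
Drop S2: c, d uncovered — not redundant.
Drop S3: the rest still cover every element — redundant.
Drop S4: the rest still cover every element — redundant.
Drop S5: a uncovered — not redundant.
Drop S6: the rest still cover every element — redundant.
3 redundant: S3, S4, S6.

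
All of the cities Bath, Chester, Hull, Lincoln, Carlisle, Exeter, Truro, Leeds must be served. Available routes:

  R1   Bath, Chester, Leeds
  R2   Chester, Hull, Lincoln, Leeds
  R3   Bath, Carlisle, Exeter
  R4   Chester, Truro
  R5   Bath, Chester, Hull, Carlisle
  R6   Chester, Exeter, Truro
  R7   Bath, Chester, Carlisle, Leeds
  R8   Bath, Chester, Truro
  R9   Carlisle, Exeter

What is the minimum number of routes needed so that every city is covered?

3

R2, R3, R4 together cover {Bath, Chester, Hull, Lincoln, Carlisle, Exeter, Truro, Leeds} — every city.
No 2 of the 9 routes cover everything (all 36 pairs fall short), so 3 is minimum.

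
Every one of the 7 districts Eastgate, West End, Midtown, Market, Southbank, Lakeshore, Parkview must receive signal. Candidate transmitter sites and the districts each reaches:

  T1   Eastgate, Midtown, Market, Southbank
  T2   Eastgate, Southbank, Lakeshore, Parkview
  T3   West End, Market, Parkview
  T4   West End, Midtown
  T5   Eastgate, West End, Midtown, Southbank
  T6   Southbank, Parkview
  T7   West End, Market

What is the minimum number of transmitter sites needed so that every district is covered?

T1, T2, T3 together cover {Eastgate, West End, Midtown, Market, Southbank, Lakeshore, Parkview} — every district.
No 2 of the 7 transmitter sites cover everything (all 21 pairs fall short), so 3 is minimum.

3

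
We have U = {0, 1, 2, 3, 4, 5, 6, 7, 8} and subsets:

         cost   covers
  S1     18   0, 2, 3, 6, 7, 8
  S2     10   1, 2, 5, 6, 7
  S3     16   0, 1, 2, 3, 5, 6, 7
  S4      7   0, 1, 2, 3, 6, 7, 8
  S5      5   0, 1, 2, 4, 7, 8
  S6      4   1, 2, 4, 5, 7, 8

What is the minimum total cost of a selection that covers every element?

S4, S6 cover every element at cost 7 + 4 = 11.
Any cover uses at least 2 sets; among all covering selections none totals below 11.

11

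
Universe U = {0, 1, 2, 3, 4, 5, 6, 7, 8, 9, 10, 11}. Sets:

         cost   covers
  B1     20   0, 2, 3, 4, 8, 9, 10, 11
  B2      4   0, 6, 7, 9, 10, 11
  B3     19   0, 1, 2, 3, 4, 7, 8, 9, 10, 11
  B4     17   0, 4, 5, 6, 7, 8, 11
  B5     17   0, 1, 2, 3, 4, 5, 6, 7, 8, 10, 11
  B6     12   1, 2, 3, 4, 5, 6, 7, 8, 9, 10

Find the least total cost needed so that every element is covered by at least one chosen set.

16

B2, B6 cover every element at cost 4 + 12 = 16.
Any cover uses at least 2 sets; among all covering selections none totals below 16.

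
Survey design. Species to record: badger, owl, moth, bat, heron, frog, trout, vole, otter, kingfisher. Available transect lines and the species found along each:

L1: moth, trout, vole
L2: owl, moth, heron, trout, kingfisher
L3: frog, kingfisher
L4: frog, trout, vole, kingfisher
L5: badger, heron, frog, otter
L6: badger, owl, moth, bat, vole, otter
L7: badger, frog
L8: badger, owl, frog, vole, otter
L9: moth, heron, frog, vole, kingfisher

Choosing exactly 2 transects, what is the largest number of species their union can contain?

9

Choosing L2, L6 covers {badger, owl, moth, bat, heron, trout, vole, otter, kingfisher} — 9 species.
No choice of 2 transects does better; here frog is left uncovered.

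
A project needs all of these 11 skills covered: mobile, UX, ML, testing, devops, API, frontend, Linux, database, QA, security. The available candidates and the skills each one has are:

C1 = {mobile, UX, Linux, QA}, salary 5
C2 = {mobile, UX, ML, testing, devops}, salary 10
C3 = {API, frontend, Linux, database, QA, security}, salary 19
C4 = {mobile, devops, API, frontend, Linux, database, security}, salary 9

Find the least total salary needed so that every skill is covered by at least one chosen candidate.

24

C1, C2, C4 cover every skill at salary 5 + 10 + 9 = 24.
Any cover uses at least 2 candidates; among all covering selections none totals below 24.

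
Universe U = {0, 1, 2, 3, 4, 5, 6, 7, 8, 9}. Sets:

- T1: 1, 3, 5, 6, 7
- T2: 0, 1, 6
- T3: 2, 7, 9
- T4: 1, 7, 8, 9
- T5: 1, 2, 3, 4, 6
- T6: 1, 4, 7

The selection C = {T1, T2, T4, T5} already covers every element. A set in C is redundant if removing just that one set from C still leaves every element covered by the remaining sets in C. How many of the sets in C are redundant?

0

Drop T1: 5 uncovered — not redundant.
Drop T2: 0 uncovered — not redundant.
Drop T4: 8, 9 uncovered — not redundant.
Drop T5: 2, 4 uncovered — not redundant.
None of the sets in C is redundant.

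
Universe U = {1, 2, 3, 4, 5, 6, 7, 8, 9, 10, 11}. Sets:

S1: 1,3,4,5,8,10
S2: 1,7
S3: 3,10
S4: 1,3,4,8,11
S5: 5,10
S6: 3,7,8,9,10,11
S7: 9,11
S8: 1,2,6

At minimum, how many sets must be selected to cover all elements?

S1, S6, S8 together cover {1, 2, 3, 4, 5, 6, 7, 8, 9, 10, 11} — every element.
No 2 of the 8 sets cover everything (all 28 pairs fall short), so 3 is minimum.

3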